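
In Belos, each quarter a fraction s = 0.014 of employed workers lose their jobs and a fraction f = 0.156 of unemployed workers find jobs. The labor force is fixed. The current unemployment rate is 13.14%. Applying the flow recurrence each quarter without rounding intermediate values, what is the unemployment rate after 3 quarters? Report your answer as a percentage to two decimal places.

Unemployment rate after three quarters ≈ 11.04%.

With a fixed labor force, u_{t+1} = u_t + s·(1−u_t) − f·u_t = u_t·(1−s−f) + s.
Here 1−s−f = 0.830 and s = 0.014.
u_1 = 0.131400 × 0.830 + 0.014 = 0.123062.
u_2 = 0.123062 × 0.830 + 0.014 = 0.116141.
u_3 = 0.116141 × 0.830 + 0.014 = 0.110397.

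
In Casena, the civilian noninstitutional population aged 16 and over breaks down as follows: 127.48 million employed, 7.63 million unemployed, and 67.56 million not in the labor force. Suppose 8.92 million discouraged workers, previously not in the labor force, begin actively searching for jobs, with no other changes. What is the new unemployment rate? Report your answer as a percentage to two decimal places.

Initially, labor force = 127.48 + 7.63 = 135.11 million, so u = 7.63/135.11 = 5.65%.
After the change, unemployed and labor force both rise by 8.92 → E = 127.48, U = 16.55, labor force = 144.03 million.
New unemployment rate = 16.55 / 144.03 = 11.49%.

New unemployment rate ≈ 11.49%.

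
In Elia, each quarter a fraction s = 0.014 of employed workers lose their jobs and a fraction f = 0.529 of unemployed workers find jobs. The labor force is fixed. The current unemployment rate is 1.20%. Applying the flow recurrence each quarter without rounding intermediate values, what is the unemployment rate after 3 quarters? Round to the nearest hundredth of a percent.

With a fixed labor force, u_{t+1} = u_t + s·(1−u_t) − f·u_t = u_t·(1−s−f) + s.
Here 1−s−f = 0.457 and s = 0.014.
u_1 = 0.012000 × 0.457 + 0.014 = 0.019484.
u_2 = 0.019484 × 0.457 + 0.014 = 0.022904.
u_3 = 0.022904 × 0.457 + 0.014 = 0.024467.

Unemployment rate after three quarters ≈ 2.45%.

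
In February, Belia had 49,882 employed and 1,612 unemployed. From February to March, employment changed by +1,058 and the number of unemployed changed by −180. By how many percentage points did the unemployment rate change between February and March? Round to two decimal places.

The unemployment rate changed by −0.40 percentage points.

February: labor force = 49,882 + 1,612 = 51,494; u = 1,612/51,494 = 3.13%.
March: labor force = 50,940 + 1,432 = 52,372; u = 1,432/52,372 = 2.73%.
Change = 2.73% − 3.13% = −0.40 pp.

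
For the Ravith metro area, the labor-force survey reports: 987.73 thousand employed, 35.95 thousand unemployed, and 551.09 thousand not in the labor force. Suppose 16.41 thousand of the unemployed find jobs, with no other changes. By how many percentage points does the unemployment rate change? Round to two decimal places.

Initially, labor force = 987.73 + 35.95 = 1,023.68 thousand, so u = 35.95/1,023.68 = 3.51%.
After the change, unemployed falls and employed rises by 16.41; labor force unchanged → E = 1,004.14, U = 19.54, labor force = 1,023.68 thousand.
New unemployment rate = 19.54 / 1,023.68 = 1.91%.
Change = 1.91% − 3.51% = −1.60 percentage points.

The unemployment rate changes by −1.60 percentage points.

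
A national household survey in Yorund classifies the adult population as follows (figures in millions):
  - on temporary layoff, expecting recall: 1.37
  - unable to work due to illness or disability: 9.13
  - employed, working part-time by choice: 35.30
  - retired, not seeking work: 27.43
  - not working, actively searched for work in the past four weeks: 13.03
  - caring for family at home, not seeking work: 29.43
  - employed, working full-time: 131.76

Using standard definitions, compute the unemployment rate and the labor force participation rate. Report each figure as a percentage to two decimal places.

Employed = 35.30 + 131.76 = 167.06 million.
Unemployed = 1.37 + 13.03 = 14.40 million (jobless and actively searching, or on temporary layoff).
Labor force = 167.06 + 14.40 = 181.46 million.
Not in labor force = 9.13 + 27.43 + 29.43 = 65.99 million (those not working and not actively searching are outside the labor force).
Civilian working-age population = 181.46 + 65.99 = 247.45 million.
Unemployment rate = 14.40 / 181.46 = 7.94%.
Labor force participation rate = 181.46 / 247.45 = 73.33%.

Unemployment rate ≈ 7.94%; labor force participation rate ≈ 73.33%.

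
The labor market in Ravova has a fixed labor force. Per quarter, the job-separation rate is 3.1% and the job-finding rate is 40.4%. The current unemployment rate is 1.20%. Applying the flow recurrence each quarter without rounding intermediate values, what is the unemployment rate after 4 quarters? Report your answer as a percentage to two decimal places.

With a fixed labor force, u_{t+1} = u_t + s·(1−u_t) − f·u_t = u_t·(1−s−f) + s.
Here 1−s−f = 0.565 and s = 0.031.
u_1 = 0.012000 × 0.565 + 0.031 = 0.037780.
u_2 = 0.037780 × 0.565 + 0.031 = 0.052346.
u_3 = 0.052346 × 0.565 + 0.031 = 0.060575.
u_4 = 0.060575 × 0.565 + 0.031 = 0.065225.

Unemployment rate after four quarters ≈ 6.52%.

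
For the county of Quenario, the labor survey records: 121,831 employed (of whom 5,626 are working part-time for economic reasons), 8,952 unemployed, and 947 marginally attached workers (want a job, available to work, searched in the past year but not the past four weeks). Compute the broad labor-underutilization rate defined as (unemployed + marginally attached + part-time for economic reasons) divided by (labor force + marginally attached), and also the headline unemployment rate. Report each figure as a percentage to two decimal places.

Labor force = 121,831 + 8,952 = 130,783.
Numerator = 8,952 + 947 + 5,626 = 15,525.
Denominator = 130,783 + 947 = 131,730.
Broad rate = 15,525 / 131,730 = 11.79%.
Headline unemployment rate = 8,952 / 130,783 = 6.84%.

Broad underutilization rate ≈ 11.79%; headline unemployment rate ≈ 6.84%.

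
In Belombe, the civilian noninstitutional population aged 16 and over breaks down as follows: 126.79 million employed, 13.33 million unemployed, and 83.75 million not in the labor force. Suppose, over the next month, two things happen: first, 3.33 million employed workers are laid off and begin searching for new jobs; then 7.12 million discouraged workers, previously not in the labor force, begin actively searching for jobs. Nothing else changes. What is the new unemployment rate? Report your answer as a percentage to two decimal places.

New unemployment rate ≈ 16.15%.

Initially, labor force = 126.79 + 13.33 = 140.12 million, so u = 13.33/140.12 = 9.51%.
After the first change, employed falls and unemployed rises by 3.33; labor force unchanged → E = 123.46, U = 16.66, labor force = 140.12 million.
After the second change, unemployed and labor force both rise by 7.12 → E = 123.46, U = 23.78, labor force = 147.24 million.
New unemployment rate = 23.78 / 147.24 = 16.15%.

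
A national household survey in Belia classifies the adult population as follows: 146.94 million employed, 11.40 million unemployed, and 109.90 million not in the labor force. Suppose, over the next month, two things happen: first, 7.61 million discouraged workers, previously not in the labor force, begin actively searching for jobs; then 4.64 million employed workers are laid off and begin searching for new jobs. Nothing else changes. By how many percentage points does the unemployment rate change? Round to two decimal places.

Initially, labor force = 146.94 + 11.40 = 158.34 million, so u = 11.40/158.34 = 7.20%.
After the first change, unemployed and labor force both rise by 7.61 → E = 146.94, U = 19.01, labor force = 165.95 million.
After the second change, employed falls and unemployed rises by 4.64; labor force unchanged → E = 142.30, U = 23.65, labor force = 165.95 million.
New unemployment rate = 23.65 / 165.95 = 14.25%.
Change = 14.25% − 7.20% = +7.05 percentage points.

The unemployment rate changes by +7.05 percentage points.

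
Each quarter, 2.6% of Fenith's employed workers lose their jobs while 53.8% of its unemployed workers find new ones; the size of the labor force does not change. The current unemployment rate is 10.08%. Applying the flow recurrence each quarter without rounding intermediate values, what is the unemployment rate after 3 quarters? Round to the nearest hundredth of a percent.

With a fixed labor force, u_{t+1} = u_t + s·(1−u_t) − f·u_t = u_t·(1−s−f) + s.
Here 1−s−f = 0.436 and s = 0.026.
u_1 = 0.100800 × 0.436 + 0.026 = 0.069949.
u_2 = 0.069949 × 0.436 + 0.026 = 0.056498.
u_3 = 0.056498 × 0.436 + 0.026 = 0.050633.

Unemployment rate after three quarters ≈ 5.06%.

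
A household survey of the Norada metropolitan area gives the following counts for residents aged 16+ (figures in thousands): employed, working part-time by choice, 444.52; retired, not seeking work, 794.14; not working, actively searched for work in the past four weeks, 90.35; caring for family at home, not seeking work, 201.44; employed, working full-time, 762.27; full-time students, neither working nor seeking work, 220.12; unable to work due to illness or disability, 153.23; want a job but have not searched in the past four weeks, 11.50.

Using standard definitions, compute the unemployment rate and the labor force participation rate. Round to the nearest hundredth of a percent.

Employed = 444.52 + 762.27 = 1,206.79 thousand.
Unemployed = 90.35 thousand.
Labor force = 1,206.79 + 90.35 = 1,297.14 thousand.
Not in labor force = 794.14 + 201.44 + 220.12 + 153.23 + 11.50 = 1,380.43 thousand (those not working and not actively searching are outside the labor force — including those who want a job but have given up searching).
Civilian working-age population = 1,297.14 + 1,380.43 = 2,677.57 thousand.
Unemployment rate = 90.35 / 1,297.14 = 6.97%.
Labor force participation rate = 1,297.14 / 2,677.57 = 48.44%.

Unemployment rate ≈ 6.97%; labor force participation rate ≈ 48.44%.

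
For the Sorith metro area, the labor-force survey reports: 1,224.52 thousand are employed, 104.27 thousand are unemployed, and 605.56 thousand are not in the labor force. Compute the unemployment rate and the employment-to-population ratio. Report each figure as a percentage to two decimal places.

Labor force = employed + unemployed = 1,224.52 + 104.27 = 1,328.79 thousand.
Working-age population = 1,328.79 + 605.56 = 1,934.35 thousand.
Unemployment rate = 104.27 / 1,328.79 = 7.85%.
Employment-population ratio = 1,224.52 / 1,934.35 = 63.30%.

Unemployment rate ≈ 7.85%; employment-population ratio ≈ 63.30%.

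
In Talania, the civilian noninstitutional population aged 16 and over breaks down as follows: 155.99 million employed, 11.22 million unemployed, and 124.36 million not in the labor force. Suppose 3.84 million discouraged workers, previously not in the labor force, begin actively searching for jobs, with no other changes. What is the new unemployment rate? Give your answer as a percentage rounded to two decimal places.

Initially, labor force = 155.99 + 11.22 = 167.21 million, so u = 11.22/167.21 = 6.71%.
After the change, unemployed and labor force both rise by 3.84 → E = 155.99, U = 15.06, labor force = 171.05 million.
New unemployment rate = 15.06 / 171.05 = 8.80%.

New unemployment rate ≈ 8.80%.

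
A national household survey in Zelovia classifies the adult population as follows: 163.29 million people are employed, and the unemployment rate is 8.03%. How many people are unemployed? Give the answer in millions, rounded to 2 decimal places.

About 14.26 million are unemployed.

Let U be the number unemployed. The labor force is E + U, and U/(E+U) = 0.0803.
So U = 0.0803 × 163.29 / (1 − 0.0803) = 13.1122 / 0.9197 ≈ 14.26 million.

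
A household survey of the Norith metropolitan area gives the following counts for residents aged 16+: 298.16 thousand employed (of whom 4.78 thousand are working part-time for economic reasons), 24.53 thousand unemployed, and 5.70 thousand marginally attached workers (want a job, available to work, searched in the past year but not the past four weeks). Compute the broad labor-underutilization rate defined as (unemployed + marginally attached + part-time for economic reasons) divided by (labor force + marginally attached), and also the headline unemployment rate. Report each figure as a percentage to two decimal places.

Labor force = 298.16 + 24.53 = 322.69 thousand.
Numerator = 24.53 + 5.70 + 4.78 = 35.01 thousand.
Denominator = 322.69 + 5.70 = 328.39 thousand.
Broad rate = 35.01 / 328.39 = 10.66%.
Headline unemployment rate = 24.53 / 322.69 = 7.60%.

Broad underutilization rate ≈ 10.66%; headline unemployment rate ≈ 7.60%.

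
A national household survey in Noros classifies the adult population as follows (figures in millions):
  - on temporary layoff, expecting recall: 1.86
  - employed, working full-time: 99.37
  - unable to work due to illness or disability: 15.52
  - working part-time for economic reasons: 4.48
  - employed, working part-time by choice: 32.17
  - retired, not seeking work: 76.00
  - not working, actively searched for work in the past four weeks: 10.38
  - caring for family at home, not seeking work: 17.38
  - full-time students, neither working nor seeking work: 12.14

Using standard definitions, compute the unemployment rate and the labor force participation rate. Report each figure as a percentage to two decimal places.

Unemployment rate ≈ 8.26%; labor force participation rate ≈ 55.05%.

Employed = 99.37 + 4.48 + 32.17 = 136.02 million (anyone who worked, including part-time for economic reasons, counts as employed).
Unemployed = 1.86 + 10.38 = 12.24 million (jobless and actively searching, or on temporary layoff).
Labor force = 136.02 + 12.24 = 148.26 million.
Not in labor force = 15.52 + 76.00 + 17.38 + 12.14 = 121.04 million (those not working and not actively searching are outside the labor force).
Civilian working-age population = 148.26 + 121.04 = 269.30 million.
Unemployment rate = 12.24 / 148.26 = 8.26%.
Labor force participation rate = 148.26 / 269.30 = 55.05%.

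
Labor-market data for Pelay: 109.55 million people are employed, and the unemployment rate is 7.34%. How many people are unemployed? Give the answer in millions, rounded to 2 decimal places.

About 8.68 million are unemployed.

Let U be the number unemployed. The labor force is E + U, and U/(E+U) = 0.0734.
So U = 0.0734 × 109.55 / (1 − 0.0734) = 8.0410 / 0.9266 ≈ 8.68 million.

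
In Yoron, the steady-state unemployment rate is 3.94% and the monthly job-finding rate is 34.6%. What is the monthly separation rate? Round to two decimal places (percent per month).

From u* = s/(s+f): s = u·f/(1−u).
s = 0.0394 × 34.6 / (1 − 0.0394) = 1.3632 / 0.9606 ≈ 1.42% per month.

Separation rate ≈ 1.42% per month.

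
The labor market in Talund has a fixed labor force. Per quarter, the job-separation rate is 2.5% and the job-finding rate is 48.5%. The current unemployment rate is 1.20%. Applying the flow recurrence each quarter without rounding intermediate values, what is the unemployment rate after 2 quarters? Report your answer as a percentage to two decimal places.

Unemployment rate after two quarters ≈ 4.01%.

With a fixed labor force, u_{t+1} = u_t + s·(1−u_t) − f·u_t = u_t·(1−s−f) + s.
Here 1−s−f = 0.490 and s = 0.025.
u_1 = 0.012000 × 0.490 + 0.025 = 0.030880.
u_2 = 0.030880 × 0.490 + 0.025 = 0.040131.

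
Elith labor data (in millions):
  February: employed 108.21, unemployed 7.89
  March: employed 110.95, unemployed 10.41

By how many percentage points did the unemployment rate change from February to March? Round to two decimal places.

February: labor force = 108.21 + 7.89 = 116.10; u = 7.89/116.10 = 6.80%.
March: labor force = 110.95 + 10.41 = 121.36; u = 10.41/121.36 = 8.58%.
Change = 8.58% − 6.80% = +1.78 pp.

The unemployment rate changed by +1.78 percentage points.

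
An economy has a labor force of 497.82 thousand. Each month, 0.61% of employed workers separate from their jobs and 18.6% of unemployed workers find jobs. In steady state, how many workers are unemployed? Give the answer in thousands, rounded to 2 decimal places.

Steady-state unemployment rate u* = s/(s+f) = 0.61/(0.61+18.6) = 0.031754.
Unemployed = u* × labor force = 0.031754 × 497.82 ≈ 15.81 thousand.

About 15.81 thousand are unemployed in steady state.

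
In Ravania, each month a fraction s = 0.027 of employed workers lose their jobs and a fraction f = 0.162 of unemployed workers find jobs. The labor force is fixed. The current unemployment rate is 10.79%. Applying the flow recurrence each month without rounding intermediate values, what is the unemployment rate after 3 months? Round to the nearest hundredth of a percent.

With a fixed labor force, u_{t+1} = u_t + s·(1−u_t) − f·u_t = u_t·(1−s−f) + s.
Here 1−s−f = 0.811 and s = 0.027.
u_1 = 0.107900 × 0.811 + 0.027 = 0.114507.
u_2 = 0.114507 × 0.811 + 0.027 = 0.119865.
u_3 = 0.119865 × 0.811 + 0.027 = 0.124211.

Unemployment rate after three months ≈ 12.42%.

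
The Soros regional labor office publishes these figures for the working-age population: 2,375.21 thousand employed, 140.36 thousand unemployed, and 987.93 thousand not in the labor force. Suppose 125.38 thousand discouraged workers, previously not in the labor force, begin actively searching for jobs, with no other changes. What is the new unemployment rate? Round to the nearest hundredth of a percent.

New unemployment rate ≈ 10.06%.

Initially, labor force = 2,375.21 + 140.36 = 2,515.57 thousand, so u = 140.36/2,515.57 = 5.58%.
After the change, unemployed and labor force both rise by 125.38 → E = 2,375.21, U = 265.74, labor force = 2,640.95 thousand.
New unemployment rate = 265.74 / 2,640.95 = 10.06%.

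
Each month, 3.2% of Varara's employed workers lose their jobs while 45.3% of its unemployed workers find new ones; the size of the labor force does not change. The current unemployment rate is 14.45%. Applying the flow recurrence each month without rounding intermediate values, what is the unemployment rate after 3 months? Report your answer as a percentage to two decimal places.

Unemployment rate after three months ≈ 7.67%.

With a fixed labor force, u_{t+1} = u_t + s·(1−u_t) − f·u_t = u_t·(1−s−f) + s.
Here 1−s−f = 0.515 and s = 0.032.
u_1 = 0.144500 × 0.515 + 0.032 = 0.106417.
u_2 = 0.106417 × 0.515 + 0.032 = 0.086805.
u_3 = 0.086805 × 0.515 + 0.032 = 0.076705.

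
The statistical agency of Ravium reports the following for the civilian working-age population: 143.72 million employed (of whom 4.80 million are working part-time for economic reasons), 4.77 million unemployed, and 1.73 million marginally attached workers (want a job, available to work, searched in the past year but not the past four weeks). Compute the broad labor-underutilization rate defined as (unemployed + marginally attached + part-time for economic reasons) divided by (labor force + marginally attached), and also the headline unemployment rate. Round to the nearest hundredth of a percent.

Broad underutilization rate ≈ 7.52%; headline unemployment rate ≈ 3.21%.

Labor force = 143.72 + 4.77 = 148.49 million.
Numerator = 4.77 + 1.73 + 4.80 = 11.30 million.
Denominator = 148.49 + 1.73 = 150.22 million.
Broad rate = 11.30 / 150.22 = 7.52%.
Headline unemployment rate = 4.77 / 148.49 = 3.21%.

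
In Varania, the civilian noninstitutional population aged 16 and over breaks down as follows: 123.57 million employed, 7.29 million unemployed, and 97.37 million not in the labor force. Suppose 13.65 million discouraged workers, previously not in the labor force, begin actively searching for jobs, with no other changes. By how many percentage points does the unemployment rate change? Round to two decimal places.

The unemployment rate changes by +8.92 percentage points.

Initially, labor force = 123.57 + 7.29 = 130.86 million, so u = 7.29/130.86 = 5.57%.
After the change, unemployed and labor force both rise by 13.65 → E = 123.57, U = 20.94, labor force = 144.51 million.
New unemployment rate = 20.94 / 144.51 = 14.49%.
Change = 14.49% − 5.57% = +8.92 percentage points.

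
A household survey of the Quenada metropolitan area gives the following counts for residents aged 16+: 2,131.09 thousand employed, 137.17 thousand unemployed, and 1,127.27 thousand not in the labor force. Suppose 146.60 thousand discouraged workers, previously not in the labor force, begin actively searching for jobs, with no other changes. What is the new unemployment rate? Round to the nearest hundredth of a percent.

New unemployment rate ≈ 11.75%.

Initially, labor force = 2,131.09 + 137.17 = 2,268.26 thousand, so u = 137.17/2,268.26 = 6.05%.
After the change, unemployed and labor force both rise by 146.60 → E = 2,131.09, U = 283.77, labor force = 2,414.86 thousand.
New unemployment rate = 283.77 / 2,414.86 = 11.75%.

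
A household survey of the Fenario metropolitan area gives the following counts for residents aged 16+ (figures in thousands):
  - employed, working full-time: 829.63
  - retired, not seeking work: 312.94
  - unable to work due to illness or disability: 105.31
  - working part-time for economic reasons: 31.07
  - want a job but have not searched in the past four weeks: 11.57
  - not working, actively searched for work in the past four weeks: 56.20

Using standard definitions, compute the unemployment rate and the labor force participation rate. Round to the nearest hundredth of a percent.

Unemployment rate ≈ 6.13%; labor force participation rate ≈ 68.08%.

Employed = 829.63 + 31.07 = 860.70 thousand (anyone who worked, including part-time for economic reasons, counts as employed).
Unemployed = 56.20 thousand.
Labor force = 860.70 + 56.20 = 916.90 thousand.
Not in labor force = 312.94 + 105.31 + 11.57 = 429.82 thousand (those not working and not actively searching are outside the labor force — including those who want a job but have given up searching).
Civilian working-age population = 916.90 + 429.82 = 1,346.72 thousand.
Unemployment rate = 56.20 / 916.90 = 6.13%.
Labor force participation rate = 916.90 / 1,346.72 = 68.08%.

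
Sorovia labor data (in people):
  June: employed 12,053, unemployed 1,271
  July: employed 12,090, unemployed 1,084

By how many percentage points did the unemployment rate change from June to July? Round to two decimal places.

The unemployment rate changed by −1.31 percentage points.

June: labor force = 12,053 + 1,271 = 13,324; u = 1,271/13,324 = 9.54%.
July: labor force = 12,090 + 1,084 = 13,174; u = 1,084/13,174 = 8.23%.
Change = 8.23% − 9.54% = −1.31 pp.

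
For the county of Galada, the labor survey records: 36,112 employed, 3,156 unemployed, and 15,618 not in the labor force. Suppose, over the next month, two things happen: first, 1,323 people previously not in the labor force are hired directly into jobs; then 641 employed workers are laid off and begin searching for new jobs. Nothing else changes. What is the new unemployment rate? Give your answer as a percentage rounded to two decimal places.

Initially, labor force = 36,112 + 3,156 = 39,268, so u = 3,156/39,268 = 8.04%.
After the first change, employed and labor force both rise by 1,323; unemployed unchanged → E = 37,435, U = 3,156, labor force = 40,591.
After the second change, employed falls and unemployed rises by 641; labor force unchanged → E = 36,794, U = 3,797, labor force = 40,591.
New unemployment rate = 3,797 / 40,591 = 9.35%.

New unemployment rate ≈ 9.35%.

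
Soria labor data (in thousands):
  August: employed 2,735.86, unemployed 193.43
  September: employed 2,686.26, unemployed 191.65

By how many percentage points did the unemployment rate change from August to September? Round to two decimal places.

August: labor force = 2,735.86 + 193.43 = 2,929.29; u = 193.43/2,929.29 = 6.60%.
September: labor force = 2,686.26 + 191.65 = 2,877.91; u = 191.65/2,877.91 = 6.66%.
Change = 6.66% − 6.60% = +0.06 pp.

The unemployment rate changed by +0.06 percentage points.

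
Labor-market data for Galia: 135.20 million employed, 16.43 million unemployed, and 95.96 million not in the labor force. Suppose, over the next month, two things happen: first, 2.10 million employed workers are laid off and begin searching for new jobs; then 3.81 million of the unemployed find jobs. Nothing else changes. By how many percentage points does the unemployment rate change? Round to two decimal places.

Initially, labor force = 135.20 + 16.43 = 151.63 million, so u = 16.43/151.63 = 10.84%.
After the first change, employed falls and unemployed rises by 2.10; labor force unchanged → E = 133.10, U = 18.53, labor force = 151.63 million.
After the second change, unemployed falls and employed rises by 3.81; labor force unchanged → E = 136.91, U = 14.72, labor force = 151.63 million.
New unemployment rate = 14.72 / 151.63 = 9.71%.
Change = 9.71% − 10.84% = −1.13 percentage points.

The unemployment rate changes by −1.13 percentage points.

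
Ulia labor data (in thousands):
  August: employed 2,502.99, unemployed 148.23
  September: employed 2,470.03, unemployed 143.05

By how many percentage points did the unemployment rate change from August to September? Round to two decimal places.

August: labor force = 2,502.99 + 148.23 = 2,651.22; u = 148.23/2,651.22 = 5.59%.
September: labor force = 2,470.03 + 143.05 = 2,613.08; u = 143.05/2,613.08 = 5.47%.
Change = 5.47% − 5.59% = −0.12 pp.

The unemployment rate changed by −0.12 percentage points.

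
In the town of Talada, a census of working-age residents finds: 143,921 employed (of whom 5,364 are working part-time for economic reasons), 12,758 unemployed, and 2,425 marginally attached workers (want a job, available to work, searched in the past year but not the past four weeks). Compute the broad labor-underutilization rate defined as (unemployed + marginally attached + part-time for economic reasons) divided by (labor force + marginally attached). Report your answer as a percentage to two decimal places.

Broad underutilization rate ≈ 12.91%.

Labor force = 143,921 + 12,758 = 156,679.
Numerator = 12,758 + 2,425 + 5,364 = 20,547.
Denominator = 156,679 + 2,425 = 159,104.
Broad rate = 20,547 / 159,104 = 12.91%.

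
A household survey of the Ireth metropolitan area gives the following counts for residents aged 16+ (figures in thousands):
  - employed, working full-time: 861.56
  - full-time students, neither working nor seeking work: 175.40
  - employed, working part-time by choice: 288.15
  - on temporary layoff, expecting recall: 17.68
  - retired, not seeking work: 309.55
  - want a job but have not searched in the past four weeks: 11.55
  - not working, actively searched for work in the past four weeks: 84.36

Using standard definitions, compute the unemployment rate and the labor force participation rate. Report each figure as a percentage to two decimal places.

Unemployment rate ≈ 8.15%; labor force participation rate ≈ 71.60%.

Employed = 861.56 + 288.15 = 1,149.71 thousand.
Unemployed = 17.68 + 84.36 = 102.04 thousand (jobless and actively searching, or on temporary layoff).
Labor force = 1,149.71 + 102.04 = 1,251.75 thousand.
Not in labor force = 175.40 + 309.55 + 11.55 = 496.50 thousand (those not working and not actively searching are outside the labor force — including those who want a job but have given up searching).
Civilian working-age population = 1,251.75 + 496.50 = 1,748.25 thousand.
Unemployment rate = 102.04 / 1,251.75 = 8.15%.
Labor force participation rate = 1,251.75 / 1,748.25 = 71.60%.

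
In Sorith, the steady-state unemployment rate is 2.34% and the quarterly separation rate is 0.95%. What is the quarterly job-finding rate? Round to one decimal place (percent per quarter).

From u* = s/(s+f): f = s·(1−u)/u.
f = 0.95 × (1 − 0.0234) / 0.0234 = 0.9278 / 0.0234 ≈ 39.6% per quarter.

Job-finding rate ≈ 39.6% per quarter.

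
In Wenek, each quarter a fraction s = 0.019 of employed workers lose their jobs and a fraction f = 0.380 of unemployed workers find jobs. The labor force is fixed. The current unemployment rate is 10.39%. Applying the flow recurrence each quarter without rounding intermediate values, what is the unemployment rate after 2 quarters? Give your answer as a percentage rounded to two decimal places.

Unemployment rate after two quarters ≈ 6.79%.

With a fixed labor force, u_{t+1} = u_t + s·(1−u_t) − f·u_t = u_t·(1−s−f) + s.
Here 1−s−f = 0.601 and s = 0.019.
u_1 = 0.103900 × 0.601 + 0.019 = 0.081444.
u_2 = 0.081444 × 0.601 + 0.019 = 0.067948.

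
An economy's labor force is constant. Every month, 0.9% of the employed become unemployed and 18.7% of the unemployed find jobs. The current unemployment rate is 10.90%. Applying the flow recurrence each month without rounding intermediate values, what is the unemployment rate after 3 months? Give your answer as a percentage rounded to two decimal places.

Unemployment rate after three months ≈ 7.87%.

With a fixed labor force, u_{t+1} = u_t + s·(1−u_t) − f·u_t = u_t·(1−s−f) + s.
Here 1−s−f = 0.804 and s = 0.009.
u_1 = 0.109000 × 0.804 + 0.009 = 0.096636.
u_2 = 0.096636 × 0.804 + 0.009 = 0.086695.
u_3 = 0.086695 × 0.804 + 0.009 = 0.078703.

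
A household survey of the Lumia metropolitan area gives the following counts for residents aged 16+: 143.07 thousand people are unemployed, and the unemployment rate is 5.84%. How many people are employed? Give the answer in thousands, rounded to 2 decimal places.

About 2,306.76 thousand are employed.

Labor force = U / u = 143.07 / 0.0584 ≈ 2,449.83 thousand.
Employed = labor force − unemployed = 2,449.83 − 143.07 = 2,306.76 thousand.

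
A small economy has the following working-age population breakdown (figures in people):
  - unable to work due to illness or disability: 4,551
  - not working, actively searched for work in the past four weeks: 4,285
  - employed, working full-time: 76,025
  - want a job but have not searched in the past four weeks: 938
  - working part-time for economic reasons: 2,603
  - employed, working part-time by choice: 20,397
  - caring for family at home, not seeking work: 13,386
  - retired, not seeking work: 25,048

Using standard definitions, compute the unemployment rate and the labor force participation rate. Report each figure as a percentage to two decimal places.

Unemployment rate ≈ 4.15%; labor force participation rate ≈ 70.17%.

Employed = 76,025 + 2,603 + 20,397 = 99,025 (anyone who worked, including part-time for economic reasons, counts as employed).
Unemployed = 4,285.
Labor force = 99,025 + 4,285 = 103,310.
Not in labor force = 4,551 + 938 + 13,386 + 25,048 = 43,923 (those not working and not actively searching are outside the labor force — including those who want a job but have given up searching).
Civilian working-age population = 103,310 + 43,923 = 147,233.
Unemployment rate = 4,285 / 103,310 = 4.15%.
Labor force participation rate = 103,310 / 147,233 = 70.17%.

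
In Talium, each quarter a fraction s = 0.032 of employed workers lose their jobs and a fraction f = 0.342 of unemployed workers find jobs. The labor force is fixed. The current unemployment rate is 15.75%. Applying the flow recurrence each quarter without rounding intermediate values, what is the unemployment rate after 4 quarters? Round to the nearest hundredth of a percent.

With a fixed labor force, u_{t+1} = u_t + s·(1−u_t) − f·u_t = u_t·(1−s−f) + s.
Here 1−s−f = 0.626 and s = 0.032.
u_1 = 0.157500 × 0.626 + 0.032 = 0.130595.
u_2 = 0.130595 × 0.626 + 0.032 = 0.113752.
u_3 = 0.113752 × 0.626 + 0.032 = 0.103209.
u_4 = 0.103209 × 0.626 + 0.032 = 0.096609.

Unemployment rate after four quarters ≈ 9.66%.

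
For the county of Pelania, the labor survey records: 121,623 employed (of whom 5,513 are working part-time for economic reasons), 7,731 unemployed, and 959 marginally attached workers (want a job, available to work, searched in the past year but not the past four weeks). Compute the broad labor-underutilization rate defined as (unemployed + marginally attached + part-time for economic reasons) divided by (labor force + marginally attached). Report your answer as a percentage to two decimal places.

Broad underutilization rate ≈ 10.90%.

Labor force = 121,623 + 7,731 = 129,354.
Numerator = 7,731 + 959 + 5,513 = 14,203.
Denominator = 129,354 + 959 = 130,313.
Broad rate = 14,203 / 130,313 = 10.90%.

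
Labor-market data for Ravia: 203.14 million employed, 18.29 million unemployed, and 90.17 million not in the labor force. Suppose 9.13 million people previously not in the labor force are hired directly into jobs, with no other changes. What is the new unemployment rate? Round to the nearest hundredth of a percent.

Initially, labor force = 203.14 + 18.29 = 221.43 million, so u = 18.29/221.43 = 8.26%.
After the change, employed and labor force both rise by 9.13; unemployed unchanged → E = 212.27, U = 18.29, labor force = 230.56 million.
New unemployment rate = 18.29 / 230.56 = 7.93%.

New unemployment rate ≈ 7.93%.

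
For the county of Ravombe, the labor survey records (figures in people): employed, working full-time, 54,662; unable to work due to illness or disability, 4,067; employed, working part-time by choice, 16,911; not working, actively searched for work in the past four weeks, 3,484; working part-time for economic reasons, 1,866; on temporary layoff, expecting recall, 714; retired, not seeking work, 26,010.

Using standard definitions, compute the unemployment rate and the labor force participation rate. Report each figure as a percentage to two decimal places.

Employed = 54,662 + 16,911 + 1,866 = 73,439 (anyone who worked, including part-time for economic reasons, counts as employed).
Unemployed = 3,484 + 714 = 4,198 (jobless and actively searching, or on temporary layoff).
Labor force = 73,439 + 4,198 = 77,637.
Not in labor force = 4,067 + 26,010 = 30,077 (those not working and not actively searching are outside the labor force).
Civilian working-age population = 77,637 + 30,077 = 107,714.
Unemployment rate = 4,198 / 77,637 = 5.41%.
Labor force participation rate = 77,637 / 107,714 = 72.08%.

Unemployment rate ≈ 5.41%; labor force participation rate ≈ 72.08%.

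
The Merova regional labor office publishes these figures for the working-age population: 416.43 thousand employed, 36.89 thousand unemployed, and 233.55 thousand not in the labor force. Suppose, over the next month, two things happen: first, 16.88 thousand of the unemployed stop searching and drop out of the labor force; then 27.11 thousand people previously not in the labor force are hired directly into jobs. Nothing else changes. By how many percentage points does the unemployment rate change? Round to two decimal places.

The unemployment rate changes by −3.82 percentage points.

Initially, labor force = 416.43 + 36.89 = 453.32 thousand, so u = 36.89/453.32 = 8.14%.
After the first change, unemployed and labor force both fall by 16.88 → E = 416.43, U = 20.01, labor force = 436.44 thousand.
After the second change, employed and labor force both rise by 27.11; unemployed unchanged → E = 443.54, U = 20.01, labor force = 463.55 thousand.
New unemployment rate = 20.01 / 463.55 = 4.32%.
Change = 4.32% − 8.14% = −3.82 percentage points.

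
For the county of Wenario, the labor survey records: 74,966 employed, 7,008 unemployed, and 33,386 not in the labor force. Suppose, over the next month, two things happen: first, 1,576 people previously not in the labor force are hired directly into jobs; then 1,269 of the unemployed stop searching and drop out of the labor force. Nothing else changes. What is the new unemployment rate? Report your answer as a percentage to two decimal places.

New unemployment rate ≈ 6.97%.

Initially, labor force = 74,966 + 7,008 = 81,974, so u = 7,008/81,974 = 8.55%.
After the first change, employed and labor force both rise by 1,576; unemployed unchanged → E = 76,542, U = 7,008, labor force = 83,550.
After the second change, unemployed and labor force both fall by 1,269 → E = 76,542, U = 5,739, labor force = 82,281.
New unemployment rate = 5,739 / 82,281 = 6.97%.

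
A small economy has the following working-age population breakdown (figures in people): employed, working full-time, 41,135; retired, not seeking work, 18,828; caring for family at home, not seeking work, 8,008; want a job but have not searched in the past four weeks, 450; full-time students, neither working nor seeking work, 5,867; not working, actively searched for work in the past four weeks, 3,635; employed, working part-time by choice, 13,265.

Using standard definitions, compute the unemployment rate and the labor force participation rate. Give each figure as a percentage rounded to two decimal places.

Unemployment rate ≈ 6.26%; labor force participation rate ≈ 63.64%.

Employed = 41,135 + 13,265 = 54,400.
Unemployed = 3,635.
Labor force = 54,400 + 3,635 = 58,035.
Not in labor force = 18,828 + 8,008 + 450 + 5,867 = 33,153 (those not working and not actively searching are outside the labor force — including those who want a job but have given up searching).
Civilian working-age population = 58,035 + 33,153 = 91,188.
Unemployment rate = 3,635 / 58,035 = 6.26%.
Labor force participation rate = 58,035 / 91,188 = 63.64%.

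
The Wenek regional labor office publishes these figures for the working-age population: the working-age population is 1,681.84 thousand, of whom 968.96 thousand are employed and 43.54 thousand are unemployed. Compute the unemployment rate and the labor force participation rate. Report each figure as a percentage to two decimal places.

Labor force = employed + unemployed = 968.96 + 43.54 = 1,012.50 thousand.
Unemployment rate = 43.54 / 1,012.50 = 4.30%.
Labor force participation rate = 1,012.50 / 1,681.84 = 60.20%.

Unemployment rate ≈ 4.30%; labor force participation rate ≈ 60.20%.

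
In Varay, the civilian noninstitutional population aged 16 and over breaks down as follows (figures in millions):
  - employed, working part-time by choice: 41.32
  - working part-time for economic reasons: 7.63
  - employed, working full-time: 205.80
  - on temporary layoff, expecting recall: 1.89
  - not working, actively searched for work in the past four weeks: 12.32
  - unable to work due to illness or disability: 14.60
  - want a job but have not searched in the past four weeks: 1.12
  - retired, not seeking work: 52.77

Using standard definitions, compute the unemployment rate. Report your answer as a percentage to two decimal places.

Unemployment rate ≈ 5.28%.

Employed = 41.32 + 7.63 + 205.80 = 254.75 million (anyone who worked, including part-time for economic reasons, counts as employed).
Unemployed = 1.89 + 12.32 = 14.21 million (jobless and actively searching, or on temporary layoff).
Labor force = 254.75 + 14.21 = 268.96 million.
Unemployment rate = 14.21 / 268.96 = 5.28%.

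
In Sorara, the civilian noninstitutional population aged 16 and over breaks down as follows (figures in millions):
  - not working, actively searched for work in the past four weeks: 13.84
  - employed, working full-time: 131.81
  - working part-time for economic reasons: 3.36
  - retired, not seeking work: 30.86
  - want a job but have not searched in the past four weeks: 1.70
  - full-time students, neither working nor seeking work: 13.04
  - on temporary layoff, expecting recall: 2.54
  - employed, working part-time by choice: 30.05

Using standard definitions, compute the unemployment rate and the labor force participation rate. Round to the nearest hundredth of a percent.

Employed = 131.81 + 3.36 + 30.05 = 165.22 million (anyone who worked, including part-time for economic reasons, counts as employed).
Unemployed = 13.84 + 2.54 = 16.38 million (jobless and actively searching, or on temporary layoff).
Labor force = 165.22 + 16.38 = 181.60 million.
Not in labor force = 30.86 + 1.70 + 13.04 = 45.60 million (those not working and not actively searching are outside the labor force — including those who want a job but have given up searching).
Civilian working-age population = 181.60 + 45.60 = 227.20 million.
Unemployment rate = 16.38 / 181.60 = 9.02%.
Labor force participation rate = 181.60 / 227.20 = 79.93%.

Unemployment rate ≈ 9.02%; labor force participation rate ≈ 79.93%.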